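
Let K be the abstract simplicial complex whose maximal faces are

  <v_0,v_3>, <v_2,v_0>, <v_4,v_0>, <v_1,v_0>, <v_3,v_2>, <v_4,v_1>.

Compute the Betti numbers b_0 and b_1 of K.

b_0 = 1, b_1 = 2.

Order the vertices as v_0 < v_1 < v_2 < v_3 < v_4. Listing each simplex with vertices in this order, K has dimension 1 with simplices:

  0-simplices (5): [v_0], [v_1], [v_2], [v_3], [v_4]
  1-simplices (6): [v_0,v_1], [v_0,v_2], [v_0,v_3], [v_0,v_4], [v_1,v_4], [v_2,v_3]

giving chain groups C_0 ≅ Z^5, C_1 ≅ Z^6.

∂_1: C_1 → C_0 maps an edge to its endpoints' difference, ∂[p,q] = q − p. For instance
  ∂[v_0,v_3] = [v_3] − [v_0].
The resulting 5×6 matrix has rank 4, and its Smith normal form has invariant factors (1,1,1,1).

Reading off H_k = ker ∂_k / im ∂_{k+1}:

  H_0: rank C_0 − rank ∂_1 = 5 − 4 = 1, and the invariant factors of ∂_1 are all 1, so H_0 ≅ Z.
  H_1: rank ker ∂_1 − rank ∂_2 = (6 − 4) − 0 = 2, and there is no ∂_2, so H_1 ≅ Z^2.

Hence the Betti numbers are b_0 = 1, b_1 = 2.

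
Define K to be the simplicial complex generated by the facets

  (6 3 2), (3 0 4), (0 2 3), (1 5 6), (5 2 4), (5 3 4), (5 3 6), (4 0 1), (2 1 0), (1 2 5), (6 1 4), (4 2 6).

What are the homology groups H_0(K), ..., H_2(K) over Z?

H_0 = Z,  H_1 = Z_2,  H_2 = 0.

We work with the vertex ordering 0 < 1 < 2 < 3 < 4 < 5 < 6. The simplices of K, each written with vertices in increasing order, are:

  0-simplices (7): [0], [1], [2], [3], [4], [5], [6]
  1-simplices (18): [0,1], [0,2], [0,3], [0,4], [1,2], [1,4], [1,5], [1,6], [2,3], [2,4], [2,5], [2,6], [3,4], [3,5], [3,6], [4,5], [4,6], [5,6]
  2-simplices (12): [0,1,2], [0,1,4], [0,2,3], [0,3,4], [1,2,5], [1,4,6], [1,5,6], [2,3,6], [2,4,5], [2,4,6], [3,4,5], [3,5,6]

giving chain groups C_0 ≅ Z^7, C_1 ≅ Z^18, C_2 ≅ Z^12.

The boundary map ∂_1: C_1 → C_0 maps an edge to its endpoints' difference, ∂[p,q] = q − p.
The 7×18 boundary matrix has rank 6 and Smith normal form diag(1,1,1,1,1,1).

Boundary ∂_2: C_2 → C_1 maps a triangle to the signed sum of its edges. For instance
  ∂[2,3,6] = [3,6] − [2,6] + [2,3],
  ∂[2,4,6] = [4,6] − [2,6] + [2,4].
The resulting 18×12 matrix has rank 12, and its Smith normal form has invariant factors (1,1,1,1,1,1,1,1,1,1,1,2).

Now H_k = ker ∂_k / im ∂_{k+1}, so:

  H_0: rank C_0 − rank ∂_1 = 7 − 6 = 1, and the invariant factors of ∂_1 are all 1, so H_0 ≅ Z.
  H_1: rank ker ∂_1 − rank ∂_2 = (18 − 6) − 12 = 0, and ∂_2 has invariant factor 2 > 1, so H_1 ≅ Z_2.
  H_2: rank ker ∂_2 − rank ∂_3 = (12 − 12) − 0 = 0, and there is no ∂_3, so H_2 ≅ 0.

As a check, the Euler characteristic is 7 − 18 + 12 = 1, which agrees with 1 − 0 + 0 = 1.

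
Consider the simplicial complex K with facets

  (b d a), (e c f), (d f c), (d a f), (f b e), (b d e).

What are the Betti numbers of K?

We work with the vertex ordering a < b < c < d < e < f. The simplices of K, each written with vertices in increasing order, are:

  0-simplices (6): a, b, c, d, e, f
  1-simplices (12): ab, ad, af, bd, be, bf, cd, ce, cf, de, df, ef
  2-simplices (6): abd, adf, bde, bef, cdf, cef

so the chain groups are C_0 ≅ Z^6, C_1 ≅ Z^12, C_2 ≅ Z^6.

∂_1: C_1 → C_0 maps an edge to its endpoints' difference, ∂[p,q] = q − p. For instance
  ∂bd = d − b.
The resulting 6×12 matrix has rank 5, and its Smith normal form has invariant factors (1,1,1,1,1).

Boundary ∂_2: C_2 → C_1 acts by ∂[p,q,r] = [q,r] − [p,r] + [p,q]. For instance
  ∂abd = bd − ad + ab,
  ∂bde = de − be + bd.
The 12×6 boundary matrix has rank 6 and Smith normal form diag(1,1,1,1,1,1).

Reading off H_k = ker ∂_k / im ∂_{k+1}:

  H_0: rank C_0 − rank ∂_1 = 6 − 5 = 1, and the invariant factors of ∂_1 are all 1, so H_0 ≅ Z.
  H_1: rank ker ∂_1 − rank ∂_2 = (12 − 5) − 6 = 1, and the invariant factors of ∂_2 are all 1, so H_1 ≅ Z.
  H_2: rank ker ∂_2 − rank ∂_3 = (6 − 6) − 0 = 0, and there is no ∂_3, so H_2 ≅ 0.

(K is a triangulation of the cylinder S^1 x I.)

Hence the Betti numbers are b_0 = 1, b_1 = 1, b_2 = 0.

b_0 = 1, b_1 = 1, b_2 = 0.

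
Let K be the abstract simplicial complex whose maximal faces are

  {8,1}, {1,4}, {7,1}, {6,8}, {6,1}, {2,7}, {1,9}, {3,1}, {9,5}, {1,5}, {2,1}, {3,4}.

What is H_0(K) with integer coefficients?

H_0 = Z.

Fix the vertex order 1 < 2 < 3 < 4 < 5 < 6 < 7 < 8 < 9 and write every simplex with vertices in increasing order. Then dim K = 1 and the simplices of K are:

  0-simplices (9): [1], [2], [3], [4], [5], [6], [7], [8], [9]
  1-simplices (12): [1,2], [1,3], [1,4], [1,5], [1,6], [1,7], [1,8], [1,9], [2,7], [3,4], [5,9], [6,8]

so the chain groups are C_0 ≅ Z^9, C_1 ≅ Z^12.

The boundary map ∂_1: C_1 → C_0 sends each edge [p,q] (with p < q) to q − p.
This gives a 9×12 integer matrix of rank 8; reducing to Smith normal form yields diagonal entries (1,1,1,1,1,1,1,1).

Computing H_k = (kernel of ∂_k) / (image of ∂_{k+1}):

  H_0: rank C_0 − rank ∂_1 = 9 − 8 = 1, and the invariant factors of ∂_1 are all 1, so H_0 = Z.

(K is a triangulation of a wedge of 4 circles.)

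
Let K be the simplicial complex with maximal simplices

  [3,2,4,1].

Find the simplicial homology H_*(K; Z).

We work with the vertex ordering 1 < 2 < 3 < 4. The simplices of K, each written with vertices in increasing order, are:

  0-simplices (4): [1], [2], [3], [4]
  1-simplices (6): [1,2], [1,3], [1,4], [2,3], [2,4], [3,4]
  2-simplices (4): [1,2,3], [1,2,4], [1,3,4], [2,3,4]
  3-simplices (1): [1,2,3,4]

Hence C_0 ≅ Z^4, C_1 ≅ Z^6, C_2 ≅ Z^4, C_3 ≅ Z^1.

The boundary map ∂_1: C_1 → C_0 sends each edge [p,q] (with p < q) to q − p. For instance
  ∂[1,2] = [2] − [1].
This gives a 4×6 integer matrix of rank 3; reducing to Smith normal form yields diagonal entries (1,1,1).

Boundary ∂_2: C_2 → C_1 sends each 2-simplex [p,q,r] to [q,r] − [p,r] + [p,q]. For instance
  ∂[1,3,4] = [3,4] − [1,4] + [1,3],
  ∂[1,2,3] = [2,3] − [1,3] + [1,2].
As a 6×4 matrix over Z this has rank 3, with invariant factors (1,1,1).

∂_3: C_3 → C_2 sends each 3-simplex σ to the alternating sum Σ_i (−1)^i (σ with its i-th vertex removed). For instance
  ∂[1,2,3,4] = [2,3,4] − [1,3,4] + [1,2,4] − [1,2,3].
The 4×1 boundary matrix has rank 1 and Smith normal form diag(1).

Computing H_k = (kernel of ∂_k) / (image of ∂_{k+1}):

  H_0: rank C_0 − rank ∂_1 = 4 − 3 = 1, and the invariant factors of ∂_1 are all 1, so H_0 ≅ Z.
  H_1: rank ker ∂_1 − rank ∂_2 = (6 − 3) − 3 = 0, and the invariant factors of ∂_2 are all 1, so H_1 ≅ 0.
  H_2: rank ker ∂_2 − rank ∂_3 = (4 − 3) − 1 = 0, and the invariant factors of ∂_3 are all 1, so H_2 ≅ 0.
  H_3: rank ker ∂_3 − rank ∂_4 = (1 − 1) − 0 = 0, and there is no ∂_4, so H_3 ≅ 0.

H_0 ≅ Z,  H_1 = 0,  H_2 = 0,  H_3 = 0.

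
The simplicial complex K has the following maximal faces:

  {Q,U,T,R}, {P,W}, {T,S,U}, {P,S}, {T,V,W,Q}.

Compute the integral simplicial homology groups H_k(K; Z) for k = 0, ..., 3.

We work with the vertex ordering P < Q < R < S < T < U < V < W. The simplices of K, each written with vertices in increasing order, are:

  0-simplices (8): P, Q, R, S, T, U, V, W
  1-simplices (15): PS, PW, QR, QT, QU, QV, QW, RT, RU, ST, SU, TU, TV, TW, VW
  2-simplices (9): QRT, QRU, QTU, QTV, QTW, QVW, RTU, STU, TVW
  3-simplices (2): QRTU, QTVW

Hence C_0 ≅ Z^8, C_1 ≅ Z^15, C_2 ≅ Z^9, C_3 ≅ Z^2.

Boundary ∂_1: C_1 → C_0 maps an edge to its endpoints' difference, ∂[p,q] = q − p. For instance
  ∂QW = W − Q.
The 8×15 boundary matrix has rank 7 and Smith normal form diag(1,1,1,1,1,1,1).

Boundary ∂_2: C_2 → C_1 maps a triangle to the signed sum of its edges. For instance
  ∂RTU = TU − RU + RT,
  ∂QTU = TU − QU + QT.
As a 15×9 matrix over Z this has rank 7, with invariant factors (1,1,1,1,1,1,1).

The boundary map ∂_3: C_3 → C_2 sends each 3-simplex σ to the alternating sum Σ_i (−1)^i (σ with its i-th vertex removed). For instance
  ∂QTVW = TVW − QVW + QTW − QTV,
  ∂QRTU = RTU − QTU + QRU − QRT.
As a 9×2 matrix over Z this has rank 2, with invariant factors (1,1).

From H_k ≅ ker(∂_k) / im(∂_{k+1}) we obtain:

  H_0: rank C_0 − rank ∂_1 = 8 − 7 = 1, and the invariant factors of ∂_1 are all 1, so H_0 ≅ Z.
  H_1: rank ker ∂_1 − rank ∂_2 = (15 − 7) − 7 = 1, and the invariant factors of ∂_2 are all 1, so H_1 ≅ Z.
  H_2: rank ker ∂_2 − rank ∂_3 = (9 − 7) − 2 = 0, and the invariant factors of ∂_3 are all 1, so H_2 ≅ 0.
  H_3: rank ker ∂_3 − rank ∂_4 = (2 − 2) − 0 = 0, and there is no ∂_4, so H_3 ≅ 0.

H_0 ≅ Z,  H_1 ≅ Z,  H_2 = 0,  H_3 = 0.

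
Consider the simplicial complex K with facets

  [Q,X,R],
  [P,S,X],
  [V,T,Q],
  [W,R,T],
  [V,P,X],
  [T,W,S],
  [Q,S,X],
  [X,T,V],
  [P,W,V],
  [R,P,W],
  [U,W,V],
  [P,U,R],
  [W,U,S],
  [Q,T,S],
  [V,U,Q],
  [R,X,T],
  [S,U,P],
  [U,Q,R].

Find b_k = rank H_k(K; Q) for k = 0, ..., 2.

b_0 = 1, b_1 = 1, b_2 = 0.

Fix the vertex order P < Q < R < S < T < U < V < W < X and write every simplex with vertices in increasing order. Then dim K = 2 and the simplices of K are:

  0-simplices (9): P, Q, R, S, T, U, V, W, X
  1-simplices (27): PR, PS, PU, PV, PW, PX, QR, QS, QT, QU, QV, QX, RT, RU, RW, RX, ST, SU, SW, SX, TV, TW, TX, UV, UW, VW, VX
  2-simplices (18): PRU, PRW, PSU, PSX, PVW, PVX, QRU, QRX, QST, QSX, QTV, QUV, RTW, RTX, STW, SUW, TVX, UVW

giving chain groups C_0 ≅ Z^9, C_1 ≅ Z^27, C_2 ≅ Z^18.

∂_1: C_1 → C_0 is given by ∂[p,q] = [q] − [p].
The resulting 9×27 matrix has rank 8, and its Smith normal form has invariant factors (1,1,1,1,1,1,1,1).

∂_2: C_2 → C_1 acts by ∂[p,q,r] = [q,r] − [p,r] + [p,q]. For instance
  ∂QRX = RX − QX + QR,
  ∂RTX = TX − RX + RT.
As a 27×18 matrix over Z this has rank 18, with invariant factors (1,1,1,1,1,1,1,1,1,1,1,1,1,1,1,1,1,2).

Reading off H_k = ker ∂_k / im ∂_{k+1}:

  H_0: rank C_0 − rank ∂_1 = 9 − 8 = 1, and the invariant factors of ∂_1 are all 1, so H_0 = Z.
  H_1: rank ker ∂_1 − rank ∂_2 = (27 − 8) − 18 = 1, and ∂_2 has invariant factor 2 > 1, so H_1 = Z ⊕ Z/2.
  H_2: rank ker ∂_2 − rank ∂_3 = (18 − 18) − 0 = 0, and there is no ∂_3, so H_2 = 0.

(K is a triangulation of the Klein bottle.)

Hence the Betti numbers are b_0 = 1, b_1 = 1, b_2 = 0.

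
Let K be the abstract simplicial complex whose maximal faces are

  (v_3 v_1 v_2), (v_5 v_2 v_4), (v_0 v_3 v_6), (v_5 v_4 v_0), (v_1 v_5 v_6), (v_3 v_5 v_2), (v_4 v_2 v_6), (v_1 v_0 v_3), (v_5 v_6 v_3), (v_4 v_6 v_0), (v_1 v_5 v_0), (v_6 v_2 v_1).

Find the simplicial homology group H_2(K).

H_2 ≅ 0.

Fix the vertex order v_0 < v_1 < v_2 < v_3 < v_4 < v_5 < v_6 and write every simplex with vertices in increasing order. Then dim K = 2 and the simplices of K are:

  0-simplices (7): [v_0], [v_1], [v_2], [v_3], [v_4], [v_5], [v_6]
  1-simplices (18): (18 of them)
  2-simplices (12): (12 of them)

so the chain groups are C_0 ≅ Z^7, C_1 ≅ Z^18, C_2 ≅ Z^12.

Boundary ∂_1: C_1 → C_0 is given by ∂[p,q] = [q] − [p].
As a 7×18 matrix over Z this has rank 6, with invariant factors (1,1,1,1,1,1).

The boundary map ∂_2: C_2 → C_1 maps a triangle to the signed sum of its edges. For instance
  ∂[v_2,v_3,v_5] = [v_3,v_5] − [v_2,v_5] + [v_2,v_3],
  ∂[v_0,v_1,v_5] = [v_1,v_5] − [v_0,v_5] + [v_0,v_1].
The 18×12 boundary matrix has rank 12 and Smith normal form diag(1,1,1,1,1,1,1,1,1,1,1,2).

From H_k ≅ ker(∂_k) / im(∂_{k+1}) we obtain:

  H_2: rank ker ∂_2 − rank ∂_3 = (12 − 12) − 0 = 0, and there is no ∂_3, so H_2 = 0.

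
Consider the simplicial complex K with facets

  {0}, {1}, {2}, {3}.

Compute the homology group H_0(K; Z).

Order the vertices as 0 < 1 < 2 < 3. Listing each simplex with vertices in this order, K has dimension 0 with simplices:

  0-simplices (4): [0], [1], [2], [3]

so the chain groups are C_0 ≅ Z^4.

From H_k ≅ ker(∂_k) / im(∂_{k+1}) we obtain:

  H_0: rank C_0 − rank ∂_1 = 4 − 0 = 4, and there is no ∂_1, so H_0 = Z^4.

H_0 ≅ Z^4.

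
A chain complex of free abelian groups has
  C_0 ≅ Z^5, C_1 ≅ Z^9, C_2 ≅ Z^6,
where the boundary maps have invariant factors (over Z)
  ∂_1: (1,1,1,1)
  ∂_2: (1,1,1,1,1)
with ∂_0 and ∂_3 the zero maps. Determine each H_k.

H_0 = Z,  H_1 = 0,  H_2 = Z.

H_0: b_0 = 5 − 0 − 4 = 1; torsion from ∂_1 factors > 1: none. So H_0 = Z.
H_1: b_1 = 9 − 4 − 5 = 0; torsion from ∂_2 factors > 1: none. So H_1 = 0.
H_2: b_2 = 6 − 5 − 0 = 1; torsion from ∂_3 factors > 1: none. So H_2 = Z.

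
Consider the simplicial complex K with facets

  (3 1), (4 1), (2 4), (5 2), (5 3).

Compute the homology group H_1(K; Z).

Order the vertices as 1 < 2 < 3 < 4 < 5. Listing each simplex with vertices in this order, K has dimension 1 with simplices:

  0-simplices (5): [1], [2], [3], [4], [5]
  1-simplices (5): [1,3], [1,4], [2,4], [2,5], [3,5]

so the chain groups are C_0 ≅ Z^5, C_1 ≅ Z^5.

The boundary map ∂_1: C_1 → C_0 sends each edge [p,q] (with p < q) to q − p.
The resulting 5×5 matrix has rank 4, and its Smith normal form has invariant factors (1,1,1,1).

Reading off H_k = ker ∂_k / im ∂_{k+1}:

  H_1: rank ker ∂_1 − rank ∂_2 = (5 − 4) − 0 = 1, and there is no ∂_2, so H_1 ≅ Z.

(K is a triangulation of the circle S^1.)

H_1 = Z.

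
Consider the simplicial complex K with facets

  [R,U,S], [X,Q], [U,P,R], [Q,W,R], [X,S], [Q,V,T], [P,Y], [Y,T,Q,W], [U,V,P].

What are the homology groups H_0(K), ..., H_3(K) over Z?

H_0 ≅ Z,  H_1 ≅ Z^3,  H_2 = 0,  H_3 = 0.

Take the total order P < Q < R < S < T < U < V < W < X < Y on the vertex set. Then K (dimension 3) consists of the simplices:

  0-simplices (10): P, Q, R, S, T, U, V, W, X, Y
  1-simplices (20): PR, PU, PV, PY, QR, QT, QV, QW, QX, QY, RS, RU, RW, SU, SX, TV, TW, TY, UV, WY
  2-simplices (9): PRU, PUV, QRW, QTV, QTW, QTY, QWY, RSU, TWY
  3-simplices (1): QTWY

Hence C_0 ≅ Z^10, C_1 ≅ Z^20, C_2 ≅ Z^9, C_3 ≅ Z^1.

Boundary ∂_1: C_1 → C_0 maps an edge to its endpoints' difference, ∂[p,q] = q − p.
The resulting 10×20 matrix has rank 9, and its Smith normal form has invariant factors (1,1,1,1,1,1,1,1,1).

∂_2: C_2 → C_1 sends each 2-simplex [p,q,r] to [q,r] − [p,r] + [p,q]. For instance
  ∂QWY = WY − QY + QW,
  ∂QTY = TY − QY + QT.
The resulting 20×9 matrix has rank 8, and its Smith normal form has invariant factors (1,1,1,1,1,1,1,1).

Boundary ∂_3: C_3 → C_2 sends each 3-simplex σ to the alternating sum Σ_i (−1)^i (σ with its i-th vertex removed). For instance
  ∂QTWY = TWY − QWY + QTY − QTW.
The resulting 9×1 matrix has rank 1, and its Smith normal form has invariant factors (1).

Now H_k = ker ∂_k / im ∂_{k+1}, so:

  H_0: rank C_0 − rank ∂_1 = 10 − 9 = 1, and the invariant factors of ∂_1 are all 1, so H_0 = Z.
  H_1: rank ker ∂_1 − rank ∂_2 = (20 − 9) − 8 = 3, and the invariant factors of ∂_2 are all 1, so H_1 = Z^3.
  H_2: rank ker ∂_2 − rank ∂_3 = (9 − 8) − 1 = 0, and the invariant factors of ∂_3 are all 1, so H_2 = 0.
  H_3: rank ker ∂_3 − rank ∂_4 = (1 − 1) − 0 = 0, and there is no ∂_4, so H_3 = 0.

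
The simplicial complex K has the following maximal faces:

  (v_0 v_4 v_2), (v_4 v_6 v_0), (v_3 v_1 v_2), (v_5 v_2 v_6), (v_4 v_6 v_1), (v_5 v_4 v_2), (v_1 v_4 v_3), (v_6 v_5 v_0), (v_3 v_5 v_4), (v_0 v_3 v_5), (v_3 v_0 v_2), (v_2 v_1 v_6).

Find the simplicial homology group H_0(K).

Order the vertices as v_0 < v_1 < v_2 < v_3 < v_4 < v_5 < v_6. Listing each simplex with vertices in this order, K has dimension 2 with simplices:

  0-simplices (7): [v_0], [v_1], [v_2], [v_3], [v_4], [v_5], [v_6]
  1-simplices (18): (18 of them)
  2-simplices (12): (12 of them)

so the chain groups are C_0 ≅ Z^7, C_1 ≅ Z^18, C_2 ≅ Z^12.

∂_1: C_1 → C_0 maps an edge to its endpoints' difference, ∂[p,q] = q − p.
As a 7×18 matrix over Z this has rank 6, with invariant factors (1,1,1,1,1,1).

The boundary map ∂_2: C_2 → C_1 maps a triangle to the signed sum of its edges. For instance
  ∂[v_0,v_5,v_6] = [v_5,v_6] − [v_0,v_6] + [v_0,v_5],
  ∂[v_1,v_2,v_6] = [v_2,v_6] − [v_1,v_6] + [v_1,v_2].
This gives a 18×12 integer matrix of rank 12; reducing to Smith normal form yields diagonal entries (1,1,1,1,1,1,1,1,1,1,1,2).

Now H_k = ker ∂_k / im ∂_{k+1}, so:

  H_0: rank C_0 − rank ∂_1 = 7 − 6 = 1, and the invariant factors of ∂_1 are all 1, so H_0 = Z.

H_0 = Z.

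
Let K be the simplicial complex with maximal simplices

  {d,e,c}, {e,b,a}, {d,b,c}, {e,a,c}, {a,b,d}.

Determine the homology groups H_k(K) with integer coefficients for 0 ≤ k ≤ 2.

H_0 ≅ Z,  H_1 ≅ Z,  H_2 = 0.

Take the total order a < b < c < d < e on the vertex set. Then K (dimension 2) consists of the simplices:

  0-simplices (5): a, b, c, d, e
  1-simplices (10): ab, ac, ad, ae, bc, bd, be, cd, ce, de
  2-simplices (5): abd, abe, ace, bcd, cde

so the chain groups are C_0 ≅ Z^5, C_1 ≅ Z^10, C_2 ≅ Z^5.

∂_1: C_1 → C_0 is given by ∂[p,q] = [q] − [p]. For instance
  ∂de = e − d.
The resulting 5×10 matrix has rank 4, and its Smith normal form has invariant factors (1,1,1,1).

∂_2: C_2 → C_1 maps a triangle to the signed sum of its edges. For instance
  ∂bcd = cd − bd + bc,
  ∂ace = ce − ae + ac.
As a 10×5 matrix over Z this has rank 5, with invariant factors (1,1,1,1,1).

Reading off H_k = ker ∂_k / im ∂_{k+1}:

  H_0: rank C_0 − rank ∂_1 = 5 − 4 = 1, and the invariant factors of ∂_1 are all 1, so H_0 = Z.
  H_1: rank ker ∂_1 − rank ∂_2 = (10 − 4) − 5 = 1, and the invariant factors of ∂_2 are all 1, so H_1 = Z.
  H_2: rank ker ∂_2 − rank ∂_3 = (5 − 5) − 0 = 0, and there is no ∂_3, so H_2 = 0.

(K is a triangulation of the Möbius band.)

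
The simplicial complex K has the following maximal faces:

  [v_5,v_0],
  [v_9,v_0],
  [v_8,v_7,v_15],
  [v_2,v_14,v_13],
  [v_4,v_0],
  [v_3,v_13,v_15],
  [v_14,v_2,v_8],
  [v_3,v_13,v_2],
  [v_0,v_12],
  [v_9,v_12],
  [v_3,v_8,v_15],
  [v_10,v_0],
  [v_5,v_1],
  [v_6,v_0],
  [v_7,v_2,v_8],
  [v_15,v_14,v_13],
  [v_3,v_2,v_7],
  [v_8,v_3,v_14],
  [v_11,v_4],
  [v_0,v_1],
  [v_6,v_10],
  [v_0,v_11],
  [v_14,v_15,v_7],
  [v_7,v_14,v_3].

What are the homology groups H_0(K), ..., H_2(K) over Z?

H_0 = Z^2,  H_1 = Z^4 ⊕ Z_2,  H_2 = 0.

Fix the vertex order v_0 < v_1 < v_2 < v_3 < v_4 < v_5 < v_6 < v_7 < v_8 < v_9 < v_10 < v_11 < v_12 < v_13 < v_14 < v_15 and write every simplex with vertices in increasing order. Then dim K = 2 and the simplices of K are:

  0-simplices (16): [v_0], [v_1], [v_2], [v_3], [v_4], [v_5], [v_6], [v_7], [v_8], [v_9], [v_10], [v_11], [v_12], [v_13], [v_14], [v_15]
  1-simplices (30): (30 of them)
  2-simplices (12): (12 of them)

so the chain groups are C_0 ≅ Z^16, C_1 ≅ Z^30, C_2 ≅ Z^12.

∂_1: C_1 → C_0 is given by ∂[p,q] = [q] − [p]. For instance
  ∂[v_0,v_5] = [v_5] − [v_0].
The resulting 16×30 matrix has rank 14, and its Smith normal form has invariant factors (1,1,1,1,1,1,1,1,1,1,1,1,1,1).

The boundary map ∂_2: C_2 → C_1 maps a triangle to the signed sum of its edges. For instance
  ∂[v_3,v_7,v_14] = [v_7,v_14] − [v_3,v_14] + [v_3,v_7],
  ∂[v_2,v_7,v_8] = [v_7,v_8] − [v_2,v_8] + [v_2,v_7].
The 30×12 boundary matrix has rank 12 and Smith normal form diag(1,1,1,1,1,1,1,1,1,1,1,2).

From H_k ≅ ker(∂_k) / im(∂_{k+1}) we obtain:

  H_0: rank C_0 − rank ∂_1 = 16 − 14 = 2, and the invariant factors of ∂_1 are all 1, so H_0 = Z^2.
  H_1: rank ker ∂_1 − rank ∂_2 = (30 − 14) − 12 = 4, and ∂_2 has invariant factor 2 > 1, so H_1 = Z^4 ⊕ Z_2.
  H_2: rank ker ∂_2 − rank ∂_3 = (12 − 12) − 0 = 0, and there is no ∂_3, so H_2 = 0.

As a check, the Euler characteristic is 16 − 30 + 12 = -2, which agrees with 2 − 4 + 0 = -2.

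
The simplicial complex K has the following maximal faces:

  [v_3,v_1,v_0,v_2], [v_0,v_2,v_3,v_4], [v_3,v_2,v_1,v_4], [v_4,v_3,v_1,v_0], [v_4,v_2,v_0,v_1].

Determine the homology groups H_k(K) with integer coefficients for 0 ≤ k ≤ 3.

Order the vertices as v_0 < v_1 < v_2 < v_3 < v_4. Listing each simplex with vertices in this order, K has dimension 3 with simplices:

  0-simplices (5): [v_0], [v_1], [v_2], [v_3], [v_4]
  1-simplices (10): [v_0,v_1], [v_0,v_2], [v_0,v_3], [v_0,v_4], [v_1,v_2], [v_1,v_3], [v_1,v_4], [v_2,v_3], [v_2,v_4], [v_3,v_4]
  2-simplices (10): [v_0,v_1,v_2], [v_0,v_1,v_3], [v_0,v_1,v_4], [v_0,v_2,v_3], [v_0,v_2,v_4], [v_0,v_3,v_4], [v_1,v_2,v_3], [v_1,v_2,v_4], [v_1,v_3,v_4], [v_2,v_3,v_4]
  3-simplices (5): [v_0,v_1,v_2,v_3], [v_0,v_1,v_2,v_4], [v_0,v_1,v_3,v_4], [v_0,v_2,v_3,v_4], [v_1,v_2,v_3,v_4]

Hence C_0 ≅ Z^5, C_1 ≅ Z^10, C_2 ≅ Z^10, C_3 ≅ Z^5.

The boundary map ∂_1: C_1 → C_0 maps an edge to its endpoints' difference, ∂[p,q] = q − p. For instance
  ∂[v_0,v_4] = [v_4] − [v_0].
This gives a 5×10 integer matrix of rank 4; reducing to Smith normal form yields diagonal entries (1,1,1,1).

Boundary ∂_2: C_2 → C_1 acts by ∂[p,q,r] = [q,r] − [p,r] + [p,q]. For instance
  ∂[v_0,v_2,v_4] = [v_2,v_4] − [v_0,v_4] + [v_0,v_2],
  ∂[v_0,v_3,v_4] = [v_3,v_4] − [v_0,v_4] + [v_0,v_3].
The 10×10 boundary matrix has rank 6 and Smith normal form diag(1,1,1,1,1,1).

∂_3: C_3 → C_2 sends each 3-simplex σ to the alternating sum Σ_i (−1)^i (σ with its i-th vertex removed). For instance
  ∂[v_0,v_2,v_3,v_4] = [v_2,v_3,v_4] − [v_0,v_3,v_4] + [v_0,v_2,v_4] − [v_0,v_2,v_3],
  ∂[v_0,v_1,v_3,v_4] = [v_1,v_3,v_4] − [v_0,v_3,v_4] + [v_0,v_1,v_4] − [v_0,v_1,v_3].
The resulting 10×5 matrix has rank 4, and its Smith normal form has invariant factors (1,1,1,1).

Reading off H_k = ker ∂_k / im ∂_{k+1}:

  H_0: rank C_0 − rank ∂_1 = 5 − 4 = 1, and the invariant factors of ∂_1 are all 1, so H_0 = Z.
  H_1: rank ker ∂_1 − rank ∂_2 = (10 − 4) − 6 = 0, and the invariant factors of ∂_2 are all 1, so H_1 = 0.
  H_2: rank ker ∂_2 − rank ∂_3 = (10 − 6) − 4 = 0, and the invariant factors of ∂_3 are all 1, so H_2 = 0.
  H_3: rank ker ∂_3 − rank ∂_4 = (5 − 4) − 0 = 1, and there is no ∂_4, so H_3 = Z.

H_0 ≅ Z,  H_1 = 0,  H_2 = 0,  H_3 ≅ Z.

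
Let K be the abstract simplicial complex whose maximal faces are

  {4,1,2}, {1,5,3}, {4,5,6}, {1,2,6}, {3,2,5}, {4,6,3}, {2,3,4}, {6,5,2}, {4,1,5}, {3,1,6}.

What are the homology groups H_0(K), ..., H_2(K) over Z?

K has 6 vertices, 15 edges, 10 triangles.
rank ∂_0 = 0, rank ∂_1 = 5 ⇒ b_0 = 6 − 0 − 5 = 1; all invariant factors of ∂_1 are 1 so no torsion. So H_0 ≅ Z.
rank ∂_1 = 5, rank ∂_2 = 10 ⇒ b_1 = 15 − 5 − 10 = 0; ∂_2 has invariant factor(s) [2] giving torsion. So H_1 ≅ Z/2.
rank ∂_2 = 10, rank ∂_3 = 0 ⇒ b_2 = 10 − 10 − 0 = 0. So H_2 ≅ 0.

H_0 ≅ Z,  H_1 ≅ Z/2,  H_2 = 0.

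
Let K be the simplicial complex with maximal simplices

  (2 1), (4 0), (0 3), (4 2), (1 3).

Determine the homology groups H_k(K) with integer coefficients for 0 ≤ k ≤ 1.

Fix the vertex order 0 < 1 < 2 < 3 < 4 and write every simplex with vertices in increasing order. Then dim K = 1 and the simplices of K are:

  0-simplices (5): [0], [1], [2], [3], [4]
  1-simplices (5): [0,3], [0,4], [1,2], [1,3], [2,4]

Hence C_0 ≅ Z^5, C_1 ≅ Z^5.

Boundary ∂_1: C_1 → C_0 sends each edge [p,q] (with p < q) to q − p. For instance
  ∂[1,2] = [2] − [1].
The resulting 5×5 matrix has rank 4, and its Smith normal form has invariant factors (1,1,1,1).

Computing H_k = (kernel of ∂_k) / (image of ∂_{k+1}):

  H_0: rank C_0 − rank ∂_1 = 5 − 4 = 1, and the invariant factors of ∂_1 are all 1, so H_0 ≅ Z.
  H_1: rank ker ∂_1 − rank ∂_2 = (5 − 4) − 0 = 1, and there is no ∂_2, so H_1 ≅ Z.

H_0 ≅ Z,  H_1 ≅ Z.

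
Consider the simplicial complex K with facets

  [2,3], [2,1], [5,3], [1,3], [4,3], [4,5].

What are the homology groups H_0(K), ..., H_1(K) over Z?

Fix the vertex order 1 < 2 < 3 < 4 < 5 and write every simplex with vertices in increasing order. Then dim K = 1 and the simplices of K are:

  0-simplices (5): [1], [2], [3], [4], [5]
  1-simplices (6): [1,2], [1,3], [2,3], [3,4], [3,5], [4,5]

Hence C_0 ≅ Z^5, C_1 ≅ Z^6.

The boundary map ∂_1: C_1 → C_0 maps an edge to its endpoints' difference, ∂[p,q] = q − p. For instance
  ∂[1,3] = [3] − [1].
The resulting 5×6 matrix has rank 4, and its Smith normal form has invariant factors (1,1,1,1).

Computing H_k = (kernel of ∂_k) / (image of ∂_{k+1}):

  H_0: rank C_0 − rank ∂_1 = 5 − 4 = 1, and the invariant factors of ∂_1 are all 1, so H_0 ≅ Z.
  H_1: rank ker ∂_1 − rank ∂_2 = (6 − 4) − 0 = 2, and there is no ∂_2, so H_1 ≅ Z^2.

(K is a triangulation of a wedge of 2 circles.)

H_0 ≅ Z,  H_1 ≅ Z^2.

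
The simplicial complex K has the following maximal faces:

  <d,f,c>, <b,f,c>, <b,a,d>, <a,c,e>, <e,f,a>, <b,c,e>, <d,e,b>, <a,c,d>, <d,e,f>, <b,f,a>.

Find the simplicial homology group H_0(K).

H_0 = Z.

Take the total order a < b < c < d < e < f on the vertex set. Then K (dimension 2) consists of the simplices:

  0-simplices (6): a, b, c, d, e, f
  1-simplices (15): ab, ac, ad, ae, af, bc, bd, be, bf, cd, ce, cf, de, df, ef
  2-simplices (10): abd, abf, acd, ace, aef, bce, bcf, bde, cdf, def

giving chain groups C_0 ≅ Z^6, C_1 ≅ Z^15, C_2 ≅ Z^10.

The boundary map ∂_1: C_1 → C_0 sends each edge [p,q] (with p < q) to q − p.
The resulting 6×15 matrix has rank 5, and its Smith normal form has invariant factors (1,1,1,1,1).

∂_2: C_2 → C_1 maps a triangle to the signed sum of its edges. For instance
  ∂def = ef − df + de,
  ∂acd = cd − ad + ac.
The 15×10 boundary matrix has rank 10 and Smith normal form diag(1,1,1,1,1,1,1,1,1,2).

Computing H_k = (kernel of ∂_k) / (image of ∂_{k+1}):

  H_0: rank C_0 − rank ∂_1 = 6 − 5 = 1, and the invariant factors of ∂_1 are all 1, so H_0 = Z.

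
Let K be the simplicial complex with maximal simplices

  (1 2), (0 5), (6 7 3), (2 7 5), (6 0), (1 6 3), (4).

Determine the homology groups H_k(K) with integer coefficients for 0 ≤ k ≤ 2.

Order the vertices as 0 < 1 < 2 < 3 < 4 < 5 < 6 < 7. Listing each simplex with vertices in this order, K has dimension 2 with simplices:

  0-simplices (8): [0], [1], [2], [3], [4], [5], [6], [7]
  1-simplices (11): [0,5], [0,6], [1,2], [1,3], [1,6], [2,5], [2,7], [3,6], [3,7], [5,7], [6,7]
  2-simplices (3): [1,3,6], [2,5,7], [3,6,7]

so the chain groups are C_0 ≅ Z^8, C_1 ≅ Z^11, C_2 ≅ Z^3.

Boundary ∂_1: C_1 → C_0 sends each edge [p,q] (with p < q) to q − p. For instance
  ∂[0,5] = [5] − [0].
The resulting 8×11 matrix has rank 6, and its Smith normal form has invariant factors (1,1,1,1,1,1).

The boundary map ∂_2: C_2 → C_1 sends each 2-simplex [p,q,r] to [q,r] − [p,r] + [p,q]. For instance
  ∂[2,5,7] = [5,7] − [2,7] + [2,5],
  ∂[1,3,6] = [3,6] − [1,6] + [1,3].
The 11×3 boundary matrix has rank 3 and Smith normal form diag(1,1,1).

Now H_k = ker ∂_k / im ∂_{k+1}, so:

  H_0: rank C_0 − rank ∂_1 = 8 − 6 = 2, and the invariant factors of ∂_1 are all 1, so H_0 = Z^2.
  H_1: rank ker ∂_1 − rank ∂_2 = (11 − 6) − 3 = 2, and the invariant factors of ∂_2 are all 1, so H_1 = Z^2.
  H_2: rank ker ∂_2 − rank ∂_3 = (3 − 3) − 0 = 0, and there is no ∂_3, so H_2 = 0.

H_0 ≅ Z^2,  H_1 ≅ Z^2,  H_2 = 0.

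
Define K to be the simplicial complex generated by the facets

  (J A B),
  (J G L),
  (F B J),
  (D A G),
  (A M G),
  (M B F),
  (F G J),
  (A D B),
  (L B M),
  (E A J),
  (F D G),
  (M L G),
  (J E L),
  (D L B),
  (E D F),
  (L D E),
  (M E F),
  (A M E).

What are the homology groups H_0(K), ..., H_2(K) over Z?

We work with the vertex ordering A < B < D < E < F < G < J < L < M. The simplices of K, each written with vertices in increasing order, are:

  0-simplices (9): A, B, D, E, F, G, J, L, M
  1-simplices (27): AB, AD, AE, AG, AJ, AM, BD, BF, BJ, BL, BM, DE, DF, DG, DL, EF, EJ, EL, EM, FG, FJ, FM, GJ, GL, GM, JL, LM
  2-simplices (18): ABD, ABJ, ADG, AEJ, AEM, AGM, BDL, BFJ, BFM, BLM, DEF, DEL, DFG, EFM, EJL, FGJ, GJL, GLM

giving chain groups C_0 ≅ Z^9, C_1 ≅ Z^27, C_2 ≅ Z^18.

The boundary map ∂_1: C_1 → C_0 is given by ∂[p,q] = [q] − [p].
As a 9×27 matrix over Z this has rank 8, with invariant factors (1,1,1,1,1,1,1,1).

∂_2: C_2 → C_1 acts by ∂[p,q,r] = [q,r] − [p,r] + [p,q]. For instance
  ∂DFG = FG − DG + DF,
  ∂BDL = DL − BL + BD.
The resulting 27×18 matrix has rank 17, and its Smith normal form has invariant factors (1,1,1,1,1,1,1,1,1,1,1,1,1,1,1,1,1).

Reading off H_k = ker ∂_k / im ∂_{k+1}:

  H_0: rank C_0 − rank ∂_1 = 9 − 8 = 1, and the invariant factors of ∂_1 are all 1, so H_0 ≅ Z.
  H_1: rank ker ∂_1 − rank ∂_2 = (27 − 8) − 17 = 2, and the invariant factors of ∂_2 are all 1, so H_1 ≅ Z^2.
  H_2: rank ker ∂_2 − rank ∂_3 = (18 − 17) − 0 = 1, and there is no ∂_3, so H_2 ≅ Z.

(K is a triangulation of the torus T^2.)

H_0 = Z,  H_1 = Z^2,  H_2 = Z.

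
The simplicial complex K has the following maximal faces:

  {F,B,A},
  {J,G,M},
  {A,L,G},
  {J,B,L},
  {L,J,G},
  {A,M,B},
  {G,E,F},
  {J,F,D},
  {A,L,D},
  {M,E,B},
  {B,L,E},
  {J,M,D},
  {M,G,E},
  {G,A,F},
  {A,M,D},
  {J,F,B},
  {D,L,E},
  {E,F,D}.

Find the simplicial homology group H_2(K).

Fix the vertex order A < B < D < E < F < G < J < L < M and write every simplex with vertices in increasing order. Then dim K = 2 and the simplices of K are:

  0-simplices (9): A, B, D, E, F, G, J, L, M
  1-simplices (27): AB, AD, AF, AG, AL, AM, BE, BF, BJ, BL, BM, DE, DF, DJ, DL, DM, EF, EG, EL, EM, FG, FJ, GJ, GL, GM, JL, JM
  2-simplices (18): ABF, ABM, ADL, ADM, AFG, AGL, BEL, BEM, BFJ, BJL, DEF, DEL, DFJ, DJM, EFG, EGM, GJL, GJM

so the chain groups are C_0 ≅ Z^9, C_1 ≅ Z^27, C_2 ≅ Z^18.

Boundary ∂_1: C_1 → C_0 sends each edge [p,q] (with p < q) to q − p. For instance
  ∂EM = M − E.
The resulting 9×27 matrix has rank 8, and its Smith normal form has invariant factors (1,1,1,1,1,1,1,1).

∂_2: C_2 → C_1 sends each 2-simplex [p,q,r] to [q,r] − [p,r] + [p,q]. For instance
  ∂EGM = GM − EM + EG,
  ∂DEL = EL − DL + DE.
This gives a 27×18 integer matrix of rank 17; reducing to Smith normal form yields diagonal entries (1,1,1,1,1,1,1,1,1,1,1,1,1,1,1,1,1).

Now H_k = ker ∂_k / im ∂_{k+1}, so:

  H_2: rank ker ∂_2 − rank ∂_3 = (18 − 17) − 0 = 1, and there is no ∂_3, so H_2 = Z.

(K is a triangulation of the torus T^2.)

H_2 ≅ Z.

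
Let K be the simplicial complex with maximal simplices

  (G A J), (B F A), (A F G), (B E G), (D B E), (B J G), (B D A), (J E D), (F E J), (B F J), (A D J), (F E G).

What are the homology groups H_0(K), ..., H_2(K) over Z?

Fix the vertex order A < B < D < E < F < G < J and write every simplex with vertices in increasing order. Then dim K = 2 and the simplices of K are:

  0-simplices (7): A, B, D, E, F, G, J
  1-simplices (18): AB, AD, AF, AG, AJ, BD, BE, BF, BG, BJ, DE, DJ, EF, EG, EJ, FG, FJ, GJ
  2-simplices (12): ABD, ABF, ADJ, AFG, AGJ, BDE, BEG, BFJ, BGJ, DEJ, EFG, EFJ

Hence C_0 ≅ Z^7, C_1 ≅ Z^18, C_2 ≅ Z^12.

Boundary ∂_1: C_1 → C_0 maps an edge to its endpoints' difference, ∂[p,q] = q − p.
The 7×18 boundary matrix has rank 6 and Smith normal form diag(1,1,1,1,1,1).

The boundary map ∂_2: C_2 → C_1 acts by ∂[p,q,r] = [q,r] − [p,r] + [p,q]. For instance
  ∂BGJ = GJ − BJ + BG,
  ∂EFG = FG − EG + EF.
The resulting 18×12 matrix has rank 12, and its Smith normal form has invariant factors (1,1,1,1,1,1,1,1,1,1,1,2).

Now H_k = ker ∂_k / im ∂_{k+1}, so:

  H_0: rank C_0 − rank ∂_1 = 7 − 6 = 1, and the invariant factors of ∂_1 are all 1, so H_0 = Z.
  H_1: rank ker ∂_1 − rank ∂_2 = (18 − 6) − 12 = 0, and ∂_2 has invariant factor 2 > 1, so H_1 = Z_2.
  H_2: rank ker ∂_2 − rank ∂_3 = (12 − 12) − 0 = 0, and there is no ∂_3, so H_2 = 0.

(K is a triangulation of the real projective plane RP^2.)

H_0 = Z,  H_1 = Z_2,  H_2 = 0.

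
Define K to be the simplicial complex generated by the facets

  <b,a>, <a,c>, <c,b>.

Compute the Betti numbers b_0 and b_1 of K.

b_0 = 1, b_1 = 1.

Fix the vertex order a < b < c and write every simplex with vertices in increasing order. Then dim K = 1 and the simplices of K are:

  0-simplices (3): a, b, c
  1-simplices (3): ab, ac, bc

so the chain groups are C_0 ≅ Z^3, C_1 ≅ Z^3.

The boundary map ∂_1: C_1 → C_0 sends each edge [p,q] (with p < q) to q − p. For instance
  ∂ab = b − a.
The 3×3 boundary matrix has rank 2 and Smith normal form diag(1,1).

Now H_k = ker ∂_k / im ∂_{k+1}, so:

  H_0: rank C_0 − rank ∂_1 = 3 − 2 = 1, and the invariant factors of ∂_1 are all 1, so H_0 = Z.
  H_1: rank ker ∂_1 − rank ∂_2 = (3 − 2) − 0 = 1, and there is no ∂_2, so H_1 = Z.

Hence the Betti numbers are b_0 = 1, b_1 = 1.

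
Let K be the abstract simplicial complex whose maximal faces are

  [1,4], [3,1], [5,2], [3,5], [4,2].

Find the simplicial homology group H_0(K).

Take the total order 1 < 2 < 3 < 4 < 5 on the vertex set. Then K (dimension 1) consists of the simplices:

  0-simplices (5): [1], [2], [3], [4], [5]
  1-simplices (5): [1,3], [1,4], [2,4], [2,5], [3,5]

so the chain groups are C_0 ≅ Z^5, C_1 ≅ Z^5.

∂_1: C_1 → C_0 sends each edge [p,q] (with p < q) to q − p. For instance
  ∂[2,5] = [5] − [2].
As a 5×5 matrix over Z this has rank 4, with invariant factors (1,1,1,1).

From H_k ≅ ker(∂_k) / im(∂_{k+1}) we obtain:

  H_0: rank C_0 − rank ∂_1 = 5 − 4 = 1, and the invariant factors of ∂_1 are all 1, so H_0 ≅ Z.

(K is a triangulation of the circle S^1.)

H_0 = Z.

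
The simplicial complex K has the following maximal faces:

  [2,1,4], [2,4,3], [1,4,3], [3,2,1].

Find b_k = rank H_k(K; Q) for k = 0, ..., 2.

b_0 = 1, b_1 = 0, b_2 = 1.

Take the total order 1 < 2 < 3 < 4 on the vertex set. Then K (dimension 2) consists of the simplices:

  0-simplices (4): [1], [2], [3], [4]
  1-simplices (6): [1,2], [1,3], [1,4], [2,3], [2,4], [3,4]
  2-simplices (4): [1,2,3], [1,2,4], [1,3,4], [2,3,4]

so the chain groups are C_0 ≅ Z^4, C_1 ≅ Z^6, C_2 ≅ Z^4.

∂_1: C_1 → C_0 is given by ∂[p,q] = [q] − [p].
This gives a 4×6 integer matrix of rank 3; reducing to Smith normal form yields diagonal entries (1,1,1).

∂_2: C_2 → C_1 sends each 2-simplex [p,q,r] to [q,r] − [p,r] + [p,q]. For instance
  ∂[1,3,4] = [3,4] − [1,4] + [1,3],
  ∂[2,3,4] = [3,4] − [2,4] + [2,3].
The 6×4 boundary matrix has rank 3 and Smith normal form diag(1,1,1).

Reading off H_k = ker ∂_k / im ∂_{k+1}:

  H_0: rank C_0 − rank ∂_1 = 4 − 3 = 1, and the invariant factors of ∂_1 are all 1, so H_0 ≅ Z.
  H_1: rank ker ∂_1 − rank ∂_2 = (6 − 3) − 3 = 0, and the invariant factors of ∂_2 are all 1, so H_1 ≅ 0.
  H_2: rank ker ∂_2 − rank ∂_3 = (4 − 3) − 0 = 1, and there is no ∂_3, so H_2 ≅ Z.

As a check, the Euler characteristic is 4 − 6 + 4 = 2, which agrees with 1 − 0 + 1 = 2.
(K is a triangulation of the 2-sphere S^2.)

Hence the Betti numbers are b_0 = 1, b_1 = 0, b_2 = 1.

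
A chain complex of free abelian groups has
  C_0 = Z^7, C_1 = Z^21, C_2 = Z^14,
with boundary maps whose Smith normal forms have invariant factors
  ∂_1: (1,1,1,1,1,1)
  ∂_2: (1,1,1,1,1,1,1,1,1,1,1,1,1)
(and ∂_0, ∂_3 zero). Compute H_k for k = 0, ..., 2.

H_0 ≅ Z,  H_1 ≅ Z^2,  H_2 ≅ Z.

H_0: b_0 = 7 − 0 − 6 = 1; torsion from ∂_1 factors > 1: none. So H_0 ≅ Z.
H_1: b_1 = 21 − 6 − 13 = 2; torsion from ∂_2 factors > 1: none. So H_1 ≅ Z^2.
H_2: b_2 = 14 − 13 − 0 = 1; torsion from ∂_3 factors > 1: none. So H_2 ≅ Z.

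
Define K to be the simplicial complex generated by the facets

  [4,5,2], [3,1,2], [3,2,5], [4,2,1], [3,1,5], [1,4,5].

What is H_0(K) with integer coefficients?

H_0 ≅ Z.

Fix the vertex order 1 < 2 < 3 < 4 < 5 and write every simplex with vertices in increasing order. Then dim K = 2 and the simplices of K are:

  0-simplices (5): [1], [2], [3], [4], [5]
  1-simplices (9): [1,2], [1,3], [1,4], [1,5], [2,3], [2,4], [2,5], [3,5], [4,5]
  2-simplices (6): [1,2,3], [1,2,4], [1,3,5], [1,4,5], [2,3,5], [2,4,5]

so the chain groups are C_0 ≅ Z^5, C_1 ≅ Z^9, C_2 ≅ Z^6.

Boundary ∂_1: C_1 → C_0 maps an edge to its endpoints' difference, ∂[p,q] = q − p.
As a 5×9 matrix over Z this has rank 4, with invariant factors (1,1,1,1).

The boundary map ∂_2: C_2 → C_1 maps a triangle to the signed sum of its edges. For instance
  ∂[1,3,5] = [3,5] − [1,5] + [1,3],
  ∂[1,4,5] = [4,5] − [1,5] + [1,4].
As a 9×6 matrix over Z this has rank 5, with invariant factors (1,1,1,1,1).

From H_k ≅ ker(∂_k) / im(∂_{k+1}) we obtain:

  H_0: rank C_0 − rank ∂_1 = 5 − 4 = 1, and the invariant factors of ∂_1 are all 1, so H_0 ≅ Z.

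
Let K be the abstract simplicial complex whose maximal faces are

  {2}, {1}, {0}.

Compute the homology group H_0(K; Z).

H_0 = Z^3.

We work with the vertex ordering 0 < 1 < 2. The simplices of K, each written with vertices in increasing order, are:

  0-simplices (3): [0], [1], [2]

so the chain groups are C_0 ≅ Z^3.

From H_k ≅ ker(∂_k) / im(∂_{k+1}) we obtain:

  H_0: rank C_0 − rank ∂_1 = 3 − 0 = 3, and there is no ∂_1, so H_0 ≅ Z^3.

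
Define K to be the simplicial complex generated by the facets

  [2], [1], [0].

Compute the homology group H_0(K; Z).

Order the vertices as 0 < 1 < 2. Listing each simplex with vertices in this order, K has dimension 0 with simplices:

  0-simplices (3): [0], [1], [2]

giving chain groups C_0 ≅ Z^3.

From H_k ≅ ker(∂_k) / im(∂_{k+1}) we obtain:

  H_0: rank C_0 − rank ∂_1 = 3 − 0 = 3, and there is no ∂_1, so H_0 = Z^3.

(K is a triangulation of a set of 3 points.)

H_0 = Z^3.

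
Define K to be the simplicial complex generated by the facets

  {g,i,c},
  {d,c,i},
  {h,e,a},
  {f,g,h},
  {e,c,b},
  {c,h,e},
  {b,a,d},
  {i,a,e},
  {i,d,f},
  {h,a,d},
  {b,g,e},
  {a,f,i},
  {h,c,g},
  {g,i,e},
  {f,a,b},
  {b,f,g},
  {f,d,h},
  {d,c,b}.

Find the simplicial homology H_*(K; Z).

H_0 = Z,  H_1 = Z ⊕ Z_2,  H_2 = 0.

We work with the vertex ordering a < b < c < d < e < f < g < h < i. The simplices of K, each written with vertices in increasing order, are:

  0-simplices (9): a, b, c, d, e, f, g, h, i
  1-simplices (27): ab, ad, ae, af, ah, ai, bc, bd, be, bf, bg, cd, ce, cg, ch, ci, df, dh, di, eg, eh, ei, fg, fh, fi, gh, gi
  2-simplices (18): abd, abf, adh, aeh, aei, afi, bcd, bce, beg, bfg, cdi, ceh, cgh, cgi, dfh, dfi, egi, fgh

giving chain groups C_0 ≅ Z^9, C_1 ≅ Z^27, C_2 ≅ Z^18.

Boundary ∂_1: C_1 → C_0 maps an edge to its endpoints' difference, ∂[p,q] = q − p.
The 9×27 boundary matrix has rank 8 and Smith normal form diag(1,1,1,1,1,1,1,1).

The boundary map ∂_2: C_2 → C_1 acts by ∂[p,q,r] = [q,r] − [p,r] + [p,q]. For instance
  ∂ceh = eh − ch + ce,
  ∂abf = bf − af + ab.
This gives a 27×18 integer matrix of rank 18; reducing to Smith normal form yields diagonal entries (1,1,1,1,1,1,1,1,1,1,1,1,1,1,1,1,1,2).

Reading off H_k = ker ∂_k / im ∂_{k+1}:

  H_0: rank C_0 − rank ∂_1 = 9 − 8 = 1, and the invariant factors of ∂_1 are all 1, so H_0 ≅ Z.
  H_1: rank ker ∂_1 − rank ∂_2 = (27 − 8) − 18 = 1, and ∂_2 has invariant factor 2 > 1, so H_1 ≅ Z ⊕ Z_2.
  H_2: rank ker ∂_2 − rank ∂_3 = (18 − 18) − 0 = 0, and there is no ∂_3, so H_2 ≅ 0.

As a check, the Euler characteristic is 9 − 27 + 18 = 0, which agrees with 1 − 1 + 0 = 0.
(K is a triangulation of the Klein bottle.)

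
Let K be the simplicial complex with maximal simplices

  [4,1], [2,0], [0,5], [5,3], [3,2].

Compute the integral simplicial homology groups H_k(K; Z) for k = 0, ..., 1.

Take the total order 0 < 1 < 2 < 3 < 4 < 5 on the vertex set. Then K (dimension 1) consists of the simplices:

  0-simplices (6): [0], [1], [2], [3], [4], [5]
  1-simplices (5): [0,2], [0,5], [1,4], [2,3], [3,5]

Hence C_0 ≅ Z^6, C_1 ≅ Z^5.

∂_1: C_1 → C_0 sends each edge [p,q] (with p < q) to q − p.
The resulting 6×5 matrix has rank 4, and its Smith normal form has invariant factors (1,1,1,1).

Reading off H_k = ker ∂_k / im ∂_{k+1}:

  H_0: rank C_0 − rank ∂_1 = 6 − 4 = 2, and the invariant factors of ∂_1 are all 1, so H_0 = Z^2.
  H_1: rank ker ∂_1 − rank ∂_2 = (5 − 4) − 0 = 1, and there is no ∂_2, so H_1 = Z.

H_0 = Z^2,  H_1 = Z.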